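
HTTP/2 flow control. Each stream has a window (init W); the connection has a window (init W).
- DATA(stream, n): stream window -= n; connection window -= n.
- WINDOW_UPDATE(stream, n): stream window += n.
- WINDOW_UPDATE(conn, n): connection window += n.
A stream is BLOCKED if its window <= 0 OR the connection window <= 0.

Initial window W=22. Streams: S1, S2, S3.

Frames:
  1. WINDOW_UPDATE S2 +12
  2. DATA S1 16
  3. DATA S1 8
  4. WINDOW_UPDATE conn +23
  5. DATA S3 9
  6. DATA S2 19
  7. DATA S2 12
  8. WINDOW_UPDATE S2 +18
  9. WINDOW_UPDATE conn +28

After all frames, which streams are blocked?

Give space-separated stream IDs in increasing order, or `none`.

Answer: S1

Derivation:
Op 1: conn=22 S1=22 S2=34 S3=22 blocked=[]
Op 2: conn=6 S1=6 S2=34 S3=22 blocked=[]
Op 3: conn=-2 S1=-2 S2=34 S3=22 blocked=[1, 2, 3]
Op 4: conn=21 S1=-2 S2=34 S3=22 blocked=[1]
Op 5: conn=12 S1=-2 S2=34 S3=13 blocked=[1]
Op 6: conn=-7 S1=-2 S2=15 S3=13 blocked=[1, 2, 3]
Op 7: conn=-19 S1=-2 S2=3 S3=13 blocked=[1, 2, 3]
Op 8: conn=-19 S1=-2 S2=21 S3=13 blocked=[1, 2, 3]
Op 9: conn=9 S1=-2 S2=21 S3=13 blocked=[1]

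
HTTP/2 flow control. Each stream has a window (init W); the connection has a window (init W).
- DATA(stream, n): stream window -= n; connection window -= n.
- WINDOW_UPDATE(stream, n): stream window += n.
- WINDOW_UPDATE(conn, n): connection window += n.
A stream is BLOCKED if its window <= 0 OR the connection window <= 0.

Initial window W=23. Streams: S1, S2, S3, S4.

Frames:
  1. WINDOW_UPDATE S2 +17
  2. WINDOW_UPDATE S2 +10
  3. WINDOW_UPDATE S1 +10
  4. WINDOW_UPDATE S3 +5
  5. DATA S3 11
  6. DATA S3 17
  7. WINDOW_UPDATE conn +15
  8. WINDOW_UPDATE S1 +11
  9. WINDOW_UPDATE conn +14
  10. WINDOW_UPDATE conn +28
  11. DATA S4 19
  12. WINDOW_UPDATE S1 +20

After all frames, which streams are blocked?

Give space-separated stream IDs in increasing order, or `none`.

Answer: S3

Derivation:
Op 1: conn=23 S1=23 S2=40 S3=23 S4=23 blocked=[]
Op 2: conn=23 S1=23 S2=50 S3=23 S4=23 blocked=[]
Op 3: conn=23 S1=33 S2=50 S3=23 S4=23 blocked=[]
Op 4: conn=23 S1=33 S2=50 S3=28 S4=23 blocked=[]
Op 5: conn=12 S1=33 S2=50 S3=17 S4=23 blocked=[]
Op 6: conn=-5 S1=33 S2=50 S3=0 S4=23 blocked=[1, 2, 3, 4]
Op 7: conn=10 S1=33 S2=50 S3=0 S4=23 blocked=[3]
Op 8: conn=10 S1=44 S2=50 S3=0 S4=23 blocked=[3]
Op 9: conn=24 S1=44 S2=50 S3=0 S4=23 blocked=[3]
Op 10: conn=52 S1=44 S2=50 S3=0 S4=23 blocked=[3]
Op 11: conn=33 S1=44 S2=50 S3=0 S4=4 blocked=[3]
Op 12: conn=33 S1=64 S2=50 S3=0 S4=4 blocked=[3]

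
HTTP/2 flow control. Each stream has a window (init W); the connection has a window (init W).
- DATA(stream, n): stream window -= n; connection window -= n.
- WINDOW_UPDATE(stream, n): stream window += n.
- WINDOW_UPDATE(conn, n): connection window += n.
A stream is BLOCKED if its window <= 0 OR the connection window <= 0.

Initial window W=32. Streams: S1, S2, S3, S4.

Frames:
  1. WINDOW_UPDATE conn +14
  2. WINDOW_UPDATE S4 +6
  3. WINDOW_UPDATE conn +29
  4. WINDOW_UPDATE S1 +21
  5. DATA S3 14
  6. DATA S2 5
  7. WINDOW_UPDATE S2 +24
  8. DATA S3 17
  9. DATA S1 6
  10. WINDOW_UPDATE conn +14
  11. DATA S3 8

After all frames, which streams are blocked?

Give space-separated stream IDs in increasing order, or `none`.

Op 1: conn=46 S1=32 S2=32 S3=32 S4=32 blocked=[]
Op 2: conn=46 S1=32 S2=32 S3=32 S4=38 blocked=[]
Op 3: conn=75 S1=32 S2=32 S3=32 S4=38 blocked=[]
Op 4: conn=75 S1=53 S2=32 S3=32 S4=38 blocked=[]
Op 5: conn=61 S1=53 S2=32 S3=18 S4=38 blocked=[]
Op 6: conn=56 S1=53 S2=27 S3=18 S4=38 blocked=[]
Op 7: conn=56 S1=53 S2=51 S3=18 S4=38 blocked=[]
Op 8: conn=39 S1=53 S2=51 S3=1 S4=38 blocked=[]
Op 9: conn=33 S1=47 S2=51 S3=1 S4=38 blocked=[]
Op 10: conn=47 S1=47 S2=51 S3=1 S4=38 blocked=[]
Op 11: conn=39 S1=47 S2=51 S3=-7 S4=38 blocked=[3]

Answer: S3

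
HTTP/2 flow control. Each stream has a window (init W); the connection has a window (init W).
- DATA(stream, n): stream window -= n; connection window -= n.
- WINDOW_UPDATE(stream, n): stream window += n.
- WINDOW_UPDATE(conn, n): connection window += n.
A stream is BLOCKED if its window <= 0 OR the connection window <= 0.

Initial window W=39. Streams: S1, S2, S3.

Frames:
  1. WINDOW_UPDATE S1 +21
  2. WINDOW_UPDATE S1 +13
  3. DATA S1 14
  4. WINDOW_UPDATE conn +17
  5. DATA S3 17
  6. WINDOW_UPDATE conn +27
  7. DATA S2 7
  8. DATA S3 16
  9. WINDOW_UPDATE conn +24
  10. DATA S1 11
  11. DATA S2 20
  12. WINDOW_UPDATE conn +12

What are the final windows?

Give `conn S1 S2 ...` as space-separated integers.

Op 1: conn=39 S1=60 S2=39 S3=39 blocked=[]
Op 2: conn=39 S1=73 S2=39 S3=39 blocked=[]
Op 3: conn=25 S1=59 S2=39 S3=39 blocked=[]
Op 4: conn=42 S1=59 S2=39 S3=39 blocked=[]
Op 5: conn=25 S1=59 S2=39 S3=22 blocked=[]
Op 6: conn=52 S1=59 S2=39 S3=22 blocked=[]
Op 7: conn=45 S1=59 S2=32 S3=22 blocked=[]
Op 8: conn=29 S1=59 S2=32 S3=6 blocked=[]
Op 9: conn=53 S1=59 S2=32 S3=6 blocked=[]
Op 10: conn=42 S1=48 S2=32 S3=6 blocked=[]
Op 11: conn=22 S1=48 S2=12 S3=6 blocked=[]
Op 12: conn=34 S1=48 S2=12 S3=6 blocked=[]

Answer: 34 48 12 6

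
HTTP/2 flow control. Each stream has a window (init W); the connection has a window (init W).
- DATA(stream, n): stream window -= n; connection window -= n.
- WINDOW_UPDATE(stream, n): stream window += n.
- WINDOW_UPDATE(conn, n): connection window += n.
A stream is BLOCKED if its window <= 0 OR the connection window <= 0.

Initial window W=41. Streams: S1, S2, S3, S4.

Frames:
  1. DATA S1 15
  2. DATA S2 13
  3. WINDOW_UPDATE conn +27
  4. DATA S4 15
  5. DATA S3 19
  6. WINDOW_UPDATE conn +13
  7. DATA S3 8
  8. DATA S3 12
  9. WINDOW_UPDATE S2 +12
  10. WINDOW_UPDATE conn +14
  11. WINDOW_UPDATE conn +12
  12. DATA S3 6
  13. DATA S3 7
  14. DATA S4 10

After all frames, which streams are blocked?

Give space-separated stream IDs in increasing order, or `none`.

Op 1: conn=26 S1=26 S2=41 S3=41 S4=41 blocked=[]
Op 2: conn=13 S1=26 S2=28 S3=41 S4=41 blocked=[]
Op 3: conn=40 S1=26 S2=28 S3=41 S4=41 blocked=[]
Op 4: conn=25 S1=26 S2=28 S3=41 S4=26 blocked=[]
Op 5: conn=6 S1=26 S2=28 S3=22 S4=26 blocked=[]
Op 6: conn=19 S1=26 S2=28 S3=22 S4=26 blocked=[]
Op 7: conn=11 S1=26 S2=28 S3=14 S4=26 blocked=[]
Op 8: conn=-1 S1=26 S2=28 S3=2 S4=26 blocked=[1, 2, 3, 4]
Op 9: conn=-1 S1=26 S2=40 S3=2 S4=26 blocked=[1, 2, 3, 4]
Op 10: conn=13 S1=26 S2=40 S3=2 S4=26 blocked=[]
Op 11: conn=25 S1=26 S2=40 S3=2 S4=26 blocked=[]
Op 12: conn=19 S1=26 S2=40 S3=-4 S4=26 blocked=[3]
Op 13: conn=12 S1=26 S2=40 S3=-11 S4=26 blocked=[3]
Op 14: conn=2 S1=26 S2=40 S3=-11 S4=16 blocked=[3]

Answer: S3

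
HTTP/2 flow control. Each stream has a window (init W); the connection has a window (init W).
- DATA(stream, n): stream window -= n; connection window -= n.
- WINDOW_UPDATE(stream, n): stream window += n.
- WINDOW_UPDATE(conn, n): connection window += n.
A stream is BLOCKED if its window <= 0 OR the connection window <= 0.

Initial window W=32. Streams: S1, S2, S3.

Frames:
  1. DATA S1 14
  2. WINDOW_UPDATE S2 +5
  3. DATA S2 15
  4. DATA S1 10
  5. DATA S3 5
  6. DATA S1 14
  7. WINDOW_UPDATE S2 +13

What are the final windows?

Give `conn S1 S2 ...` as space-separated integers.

Answer: -26 -6 35 27

Derivation:
Op 1: conn=18 S1=18 S2=32 S3=32 blocked=[]
Op 2: conn=18 S1=18 S2=37 S3=32 blocked=[]
Op 3: conn=3 S1=18 S2=22 S3=32 blocked=[]
Op 4: conn=-7 S1=8 S2=22 S3=32 blocked=[1, 2, 3]
Op 5: conn=-12 S1=8 S2=22 S3=27 blocked=[1, 2, 3]
Op 6: conn=-26 S1=-6 S2=22 S3=27 blocked=[1, 2, 3]
Op 7: conn=-26 S1=-6 S2=35 S3=27 blocked=[1, 2, 3]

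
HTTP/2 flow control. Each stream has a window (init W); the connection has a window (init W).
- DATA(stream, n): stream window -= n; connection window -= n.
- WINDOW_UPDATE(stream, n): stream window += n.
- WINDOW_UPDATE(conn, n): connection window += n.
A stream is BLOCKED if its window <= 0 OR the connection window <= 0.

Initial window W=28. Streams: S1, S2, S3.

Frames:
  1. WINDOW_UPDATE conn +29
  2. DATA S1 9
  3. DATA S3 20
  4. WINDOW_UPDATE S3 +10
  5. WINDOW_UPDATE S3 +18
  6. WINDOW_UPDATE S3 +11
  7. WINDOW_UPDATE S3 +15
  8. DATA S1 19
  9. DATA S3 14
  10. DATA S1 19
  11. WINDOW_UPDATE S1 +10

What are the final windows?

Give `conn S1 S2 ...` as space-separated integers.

Op 1: conn=57 S1=28 S2=28 S3=28 blocked=[]
Op 2: conn=48 S1=19 S2=28 S3=28 blocked=[]
Op 3: conn=28 S1=19 S2=28 S3=8 blocked=[]
Op 4: conn=28 S1=19 S2=28 S3=18 blocked=[]
Op 5: conn=28 S1=19 S2=28 S3=36 blocked=[]
Op 6: conn=28 S1=19 S2=28 S3=47 blocked=[]
Op 7: conn=28 S1=19 S2=28 S3=62 blocked=[]
Op 8: conn=9 S1=0 S2=28 S3=62 blocked=[1]
Op 9: conn=-5 S1=0 S2=28 S3=48 blocked=[1, 2, 3]
Op 10: conn=-24 S1=-19 S2=28 S3=48 blocked=[1, 2, 3]
Op 11: conn=-24 S1=-9 S2=28 S3=48 blocked=[1, 2, 3]

Answer: -24 -9 28 48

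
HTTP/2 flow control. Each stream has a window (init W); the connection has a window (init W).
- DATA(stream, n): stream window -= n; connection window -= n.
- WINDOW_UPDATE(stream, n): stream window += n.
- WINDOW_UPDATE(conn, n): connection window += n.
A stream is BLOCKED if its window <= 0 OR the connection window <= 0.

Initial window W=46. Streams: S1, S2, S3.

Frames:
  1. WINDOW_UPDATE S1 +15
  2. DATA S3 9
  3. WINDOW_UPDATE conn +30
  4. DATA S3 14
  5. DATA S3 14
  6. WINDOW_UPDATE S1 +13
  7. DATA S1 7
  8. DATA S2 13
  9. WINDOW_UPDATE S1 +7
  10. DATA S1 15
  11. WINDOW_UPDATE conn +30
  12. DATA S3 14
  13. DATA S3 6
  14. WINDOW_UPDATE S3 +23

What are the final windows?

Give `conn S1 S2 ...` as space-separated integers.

Op 1: conn=46 S1=61 S2=46 S3=46 blocked=[]
Op 2: conn=37 S1=61 S2=46 S3=37 blocked=[]
Op 3: conn=67 S1=61 S2=46 S3=37 blocked=[]
Op 4: conn=53 S1=61 S2=46 S3=23 blocked=[]
Op 5: conn=39 S1=61 S2=46 S3=9 blocked=[]
Op 6: conn=39 S1=74 S2=46 S3=9 blocked=[]
Op 7: conn=32 S1=67 S2=46 S3=9 blocked=[]
Op 8: conn=19 S1=67 S2=33 S3=9 blocked=[]
Op 9: conn=19 S1=74 S2=33 S3=9 blocked=[]
Op 10: conn=4 S1=59 S2=33 S3=9 blocked=[]
Op 11: conn=34 S1=59 S2=33 S3=9 blocked=[]
Op 12: conn=20 S1=59 S2=33 S3=-5 blocked=[3]
Op 13: conn=14 S1=59 S2=33 S3=-11 blocked=[3]
Op 14: conn=14 S1=59 S2=33 S3=12 blocked=[]

Answer: 14 59 33 12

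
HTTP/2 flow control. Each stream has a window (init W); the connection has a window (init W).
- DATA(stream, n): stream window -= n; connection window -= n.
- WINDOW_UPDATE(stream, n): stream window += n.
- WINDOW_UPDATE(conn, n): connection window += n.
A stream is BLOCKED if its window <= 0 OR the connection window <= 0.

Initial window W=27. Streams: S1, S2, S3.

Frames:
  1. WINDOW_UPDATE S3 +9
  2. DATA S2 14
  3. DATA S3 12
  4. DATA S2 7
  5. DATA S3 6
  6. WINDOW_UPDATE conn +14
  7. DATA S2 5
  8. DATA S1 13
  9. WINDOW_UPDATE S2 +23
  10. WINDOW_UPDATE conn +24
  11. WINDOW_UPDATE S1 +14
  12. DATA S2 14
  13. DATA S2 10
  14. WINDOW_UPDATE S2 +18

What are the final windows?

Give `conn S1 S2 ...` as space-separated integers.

Op 1: conn=27 S1=27 S2=27 S3=36 blocked=[]
Op 2: conn=13 S1=27 S2=13 S3=36 blocked=[]
Op 3: conn=1 S1=27 S2=13 S3=24 blocked=[]
Op 4: conn=-6 S1=27 S2=6 S3=24 blocked=[1, 2, 3]
Op 5: conn=-12 S1=27 S2=6 S3=18 blocked=[1, 2, 3]
Op 6: conn=2 S1=27 S2=6 S3=18 blocked=[]
Op 7: conn=-3 S1=27 S2=1 S3=18 blocked=[1, 2, 3]
Op 8: conn=-16 S1=14 S2=1 S3=18 blocked=[1, 2, 3]
Op 9: conn=-16 S1=14 S2=24 S3=18 blocked=[1, 2, 3]
Op 10: conn=8 S1=14 S2=24 S3=18 blocked=[]
Op 11: conn=8 S1=28 S2=24 S3=18 blocked=[]
Op 12: conn=-6 S1=28 S2=10 S3=18 blocked=[1, 2, 3]
Op 13: conn=-16 S1=28 S2=0 S3=18 blocked=[1, 2, 3]
Op 14: conn=-16 S1=28 S2=18 S3=18 blocked=[1, 2, 3]

Answer: -16 28 18 18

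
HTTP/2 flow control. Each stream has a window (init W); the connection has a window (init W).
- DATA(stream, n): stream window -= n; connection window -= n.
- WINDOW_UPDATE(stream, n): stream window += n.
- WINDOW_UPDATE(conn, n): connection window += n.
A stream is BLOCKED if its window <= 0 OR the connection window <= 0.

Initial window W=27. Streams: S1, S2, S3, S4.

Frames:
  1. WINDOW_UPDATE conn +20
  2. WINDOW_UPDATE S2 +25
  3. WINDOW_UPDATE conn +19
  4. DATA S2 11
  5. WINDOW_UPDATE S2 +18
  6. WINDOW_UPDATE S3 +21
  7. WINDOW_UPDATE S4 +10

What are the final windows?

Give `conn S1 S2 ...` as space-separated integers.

Op 1: conn=47 S1=27 S2=27 S3=27 S4=27 blocked=[]
Op 2: conn=47 S1=27 S2=52 S3=27 S4=27 blocked=[]
Op 3: conn=66 S1=27 S2=52 S3=27 S4=27 blocked=[]
Op 4: conn=55 S1=27 S2=41 S3=27 S4=27 blocked=[]
Op 5: conn=55 S1=27 S2=59 S3=27 S4=27 blocked=[]
Op 6: conn=55 S1=27 S2=59 S3=48 S4=27 blocked=[]
Op 7: conn=55 S1=27 S2=59 S3=48 S4=37 blocked=[]

Answer: 55 27 59 48 37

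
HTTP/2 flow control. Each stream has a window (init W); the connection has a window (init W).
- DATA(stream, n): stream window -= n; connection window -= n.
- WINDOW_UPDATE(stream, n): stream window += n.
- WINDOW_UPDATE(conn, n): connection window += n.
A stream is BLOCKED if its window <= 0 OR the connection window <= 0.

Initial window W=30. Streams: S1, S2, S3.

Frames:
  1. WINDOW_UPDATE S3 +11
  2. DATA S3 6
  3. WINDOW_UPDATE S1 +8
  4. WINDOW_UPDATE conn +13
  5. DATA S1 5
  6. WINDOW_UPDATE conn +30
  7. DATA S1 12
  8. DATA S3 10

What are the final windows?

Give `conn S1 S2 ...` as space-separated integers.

Answer: 40 21 30 25

Derivation:
Op 1: conn=30 S1=30 S2=30 S3=41 blocked=[]
Op 2: conn=24 S1=30 S2=30 S3=35 blocked=[]
Op 3: conn=24 S1=38 S2=30 S3=35 blocked=[]
Op 4: conn=37 S1=38 S2=30 S3=35 blocked=[]
Op 5: conn=32 S1=33 S2=30 S3=35 blocked=[]
Op 6: conn=62 S1=33 S2=30 S3=35 blocked=[]
Op 7: conn=50 S1=21 S2=30 S3=35 blocked=[]
Op 8: conn=40 S1=21 S2=30 S3=25 blocked=[]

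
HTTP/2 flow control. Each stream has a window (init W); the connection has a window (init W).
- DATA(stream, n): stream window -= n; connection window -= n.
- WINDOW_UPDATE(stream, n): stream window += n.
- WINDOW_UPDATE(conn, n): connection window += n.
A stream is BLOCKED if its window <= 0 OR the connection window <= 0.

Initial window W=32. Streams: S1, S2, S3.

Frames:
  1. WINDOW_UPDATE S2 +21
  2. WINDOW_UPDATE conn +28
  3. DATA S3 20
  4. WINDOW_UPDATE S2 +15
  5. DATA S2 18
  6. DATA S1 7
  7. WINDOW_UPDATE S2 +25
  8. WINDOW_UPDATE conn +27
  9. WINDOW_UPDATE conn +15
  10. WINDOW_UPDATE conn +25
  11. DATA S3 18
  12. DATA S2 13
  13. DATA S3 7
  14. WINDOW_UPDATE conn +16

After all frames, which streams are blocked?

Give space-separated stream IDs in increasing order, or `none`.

Answer: S3

Derivation:
Op 1: conn=32 S1=32 S2=53 S3=32 blocked=[]
Op 2: conn=60 S1=32 S2=53 S3=32 blocked=[]
Op 3: conn=40 S1=32 S2=53 S3=12 blocked=[]
Op 4: conn=40 S1=32 S2=68 S3=12 blocked=[]
Op 5: conn=22 S1=32 S2=50 S3=12 blocked=[]
Op 6: conn=15 S1=25 S2=50 S3=12 blocked=[]
Op 7: conn=15 S1=25 S2=75 S3=12 blocked=[]
Op 8: conn=42 S1=25 S2=75 S3=12 blocked=[]
Op 9: conn=57 S1=25 S2=75 S3=12 blocked=[]
Op 10: conn=82 S1=25 S2=75 S3=12 blocked=[]
Op 11: conn=64 S1=25 S2=75 S3=-6 blocked=[3]
Op 12: conn=51 S1=25 S2=62 S3=-6 blocked=[3]
Op 13: conn=44 S1=25 S2=62 S3=-13 blocked=[3]
Op 14: conn=60 S1=25 S2=62 S3=-13 blocked=[3]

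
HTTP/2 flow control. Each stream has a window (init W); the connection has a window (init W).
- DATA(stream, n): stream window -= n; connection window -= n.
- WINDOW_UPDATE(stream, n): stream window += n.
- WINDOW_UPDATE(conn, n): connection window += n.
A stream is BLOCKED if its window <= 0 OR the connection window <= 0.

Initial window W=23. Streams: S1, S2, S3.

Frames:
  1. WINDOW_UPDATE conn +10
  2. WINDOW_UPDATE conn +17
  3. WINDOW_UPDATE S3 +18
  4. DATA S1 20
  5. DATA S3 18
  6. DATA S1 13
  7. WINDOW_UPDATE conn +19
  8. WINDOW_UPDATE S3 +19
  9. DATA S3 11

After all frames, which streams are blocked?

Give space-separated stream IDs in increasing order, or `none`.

Op 1: conn=33 S1=23 S2=23 S3=23 blocked=[]
Op 2: conn=50 S1=23 S2=23 S3=23 blocked=[]
Op 3: conn=50 S1=23 S2=23 S3=41 blocked=[]
Op 4: conn=30 S1=3 S2=23 S3=41 blocked=[]
Op 5: conn=12 S1=3 S2=23 S3=23 blocked=[]
Op 6: conn=-1 S1=-10 S2=23 S3=23 blocked=[1, 2, 3]
Op 7: conn=18 S1=-10 S2=23 S3=23 blocked=[1]
Op 8: conn=18 S1=-10 S2=23 S3=42 blocked=[1]
Op 9: conn=7 S1=-10 S2=23 S3=31 blocked=[1]

Answer: S1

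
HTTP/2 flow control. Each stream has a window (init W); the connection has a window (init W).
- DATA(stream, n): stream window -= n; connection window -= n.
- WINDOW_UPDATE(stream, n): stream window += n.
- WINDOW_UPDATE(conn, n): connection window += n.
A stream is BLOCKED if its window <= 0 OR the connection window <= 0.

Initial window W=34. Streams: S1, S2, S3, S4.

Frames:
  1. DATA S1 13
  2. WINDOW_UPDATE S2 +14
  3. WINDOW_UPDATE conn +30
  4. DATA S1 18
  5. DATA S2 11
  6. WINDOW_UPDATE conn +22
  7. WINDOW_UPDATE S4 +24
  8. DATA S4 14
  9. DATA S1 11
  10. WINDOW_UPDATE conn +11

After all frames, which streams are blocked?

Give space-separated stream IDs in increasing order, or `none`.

Answer: S1

Derivation:
Op 1: conn=21 S1=21 S2=34 S3=34 S4=34 blocked=[]
Op 2: conn=21 S1=21 S2=48 S3=34 S4=34 blocked=[]
Op 3: conn=51 S1=21 S2=48 S3=34 S4=34 blocked=[]
Op 4: conn=33 S1=3 S2=48 S3=34 S4=34 blocked=[]
Op 5: conn=22 S1=3 S2=37 S3=34 S4=34 blocked=[]
Op 6: conn=44 S1=3 S2=37 S3=34 S4=34 blocked=[]
Op 7: conn=44 S1=3 S2=37 S3=34 S4=58 blocked=[]
Op 8: conn=30 S1=3 S2=37 S3=34 S4=44 blocked=[]
Op 9: conn=19 S1=-8 S2=37 S3=34 S4=44 blocked=[1]
Op 10: conn=30 S1=-8 S2=37 S3=34 S4=44 blocked=[1]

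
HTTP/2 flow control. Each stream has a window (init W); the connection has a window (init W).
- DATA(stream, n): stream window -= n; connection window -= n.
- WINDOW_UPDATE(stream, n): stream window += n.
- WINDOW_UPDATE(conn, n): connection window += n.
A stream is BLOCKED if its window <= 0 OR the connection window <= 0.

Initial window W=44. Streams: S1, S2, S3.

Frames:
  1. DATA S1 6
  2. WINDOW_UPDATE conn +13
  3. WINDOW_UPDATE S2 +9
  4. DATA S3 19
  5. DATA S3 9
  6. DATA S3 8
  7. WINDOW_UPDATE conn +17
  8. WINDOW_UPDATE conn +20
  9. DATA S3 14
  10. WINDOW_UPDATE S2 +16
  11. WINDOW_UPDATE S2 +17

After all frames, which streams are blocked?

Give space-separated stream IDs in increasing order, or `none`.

Answer: S3

Derivation:
Op 1: conn=38 S1=38 S2=44 S3=44 blocked=[]
Op 2: conn=51 S1=38 S2=44 S3=44 blocked=[]
Op 3: conn=51 S1=38 S2=53 S3=44 blocked=[]
Op 4: conn=32 S1=38 S2=53 S3=25 blocked=[]
Op 5: conn=23 S1=38 S2=53 S3=16 blocked=[]
Op 6: conn=15 S1=38 S2=53 S3=8 blocked=[]
Op 7: conn=32 S1=38 S2=53 S3=8 blocked=[]
Op 8: conn=52 S1=38 S2=53 S3=8 blocked=[]
Op 9: conn=38 S1=38 S2=53 S3=-6 blocked=[3]
Op 10: conn=38 S1=38 S2=69 S3=-6 blocked=[3]
Op 11: conn=38 S1=38 S2=86 S3=-6 blocked=[3]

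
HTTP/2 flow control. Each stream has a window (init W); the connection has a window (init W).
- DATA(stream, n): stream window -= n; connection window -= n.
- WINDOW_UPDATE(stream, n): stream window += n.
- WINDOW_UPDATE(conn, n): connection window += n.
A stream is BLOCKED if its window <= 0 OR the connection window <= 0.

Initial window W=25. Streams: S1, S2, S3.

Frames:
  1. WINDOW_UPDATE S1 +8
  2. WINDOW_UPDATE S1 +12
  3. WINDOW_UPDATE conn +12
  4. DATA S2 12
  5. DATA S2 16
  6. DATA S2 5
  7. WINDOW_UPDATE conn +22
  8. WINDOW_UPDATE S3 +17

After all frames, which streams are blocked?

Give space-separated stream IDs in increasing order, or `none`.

Answer: S2

Derivation:
Op 1: conn=25 S1=33 S2=25 S3=25 blocked=[]
Op 2: conn=25 S1=45 S2=25 S3=25 blocked=[]
Op 3: conn=37 S1=45 S2=25 S3=25 blocked=[]
Op 4: conn=25 S1=45 S2=13 S3=25 blocked=[]
Op 5: conn=9 S1=45 S2=-3 S3=25 blocked=[2]
Op 6: conn=4 S1=45 S2=-8 S3=25 blocked=[2]
Op 7: conn=26 S1=45 S2=-8 S3=25 blocked=[2]
Op 8: conn=26 S1=45 S2=-8 S3=42 blocked=[2]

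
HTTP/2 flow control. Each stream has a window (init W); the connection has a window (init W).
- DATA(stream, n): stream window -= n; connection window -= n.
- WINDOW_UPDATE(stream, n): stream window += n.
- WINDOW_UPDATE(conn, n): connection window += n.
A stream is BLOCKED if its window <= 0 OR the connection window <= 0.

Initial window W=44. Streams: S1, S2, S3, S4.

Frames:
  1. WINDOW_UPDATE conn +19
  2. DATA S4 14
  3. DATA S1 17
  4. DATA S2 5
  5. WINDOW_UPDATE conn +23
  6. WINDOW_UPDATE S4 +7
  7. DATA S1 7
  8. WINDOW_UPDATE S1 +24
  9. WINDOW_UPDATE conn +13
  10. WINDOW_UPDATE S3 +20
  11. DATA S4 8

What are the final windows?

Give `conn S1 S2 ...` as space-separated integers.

Op 1: conn=63 S1=44 S2=44 S3=44 S4=44 blocked=[]
Op 2: conn=49 S1=44 S2=44 S3=44 S4=30 blocked=[]
Op 3: conn=32 S1=27 S2=44 S3=44 S4=30 blocked=[]
Op 4: conn=27 S1=27 S2=39 S3=44 S4=30 blocked=[]
Op 5: conn=50 S1=27 S2=39 S3=44 S4=30 blocked=[]
Op 6: conn=50 S1=27 S2=39 S3=44 S4=37 blocked=[]
Op 7: conn=43 S1=20 S2=39 S3=44 S4=37 blocked=[]
Op 8: conn=43 S1=44 S2=39 S3=44 S4=37 blocked=[]
Op 9: conn=56 S1=44 S2=39 S3=44 S4=37 blocked=[]
Op 10: conn=56 S1=44 S2=39 S3=64 S4=37 blocked=[]
Op 11: conn=48 S1=44 S2=39 S3=64 S4=29 blocked=[]

Answer: 48 44 39 64 29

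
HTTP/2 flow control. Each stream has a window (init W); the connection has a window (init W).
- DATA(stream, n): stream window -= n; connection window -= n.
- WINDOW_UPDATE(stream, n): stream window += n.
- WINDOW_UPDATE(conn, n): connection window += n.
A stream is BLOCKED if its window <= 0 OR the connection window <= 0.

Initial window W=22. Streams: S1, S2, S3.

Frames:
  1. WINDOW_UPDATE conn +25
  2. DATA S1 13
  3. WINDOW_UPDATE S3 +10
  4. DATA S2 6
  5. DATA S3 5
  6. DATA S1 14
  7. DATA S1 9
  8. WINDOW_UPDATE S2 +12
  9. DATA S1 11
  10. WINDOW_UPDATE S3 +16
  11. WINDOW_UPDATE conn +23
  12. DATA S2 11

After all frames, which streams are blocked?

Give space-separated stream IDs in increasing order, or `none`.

Answer: S1

Derivation:
Op 1: conn=47 S1=22 S2=22 S3=22 blocked=[]
Op 2: conn=34 S1=9 S2=22 S3=22 blocked=[]
Op 3: conn=34 S1=9 S2=22 S3=32 blocked=[]
Op 4: conn=28 S1=9 S2=16 S3=32 blocked=[]
Op 5: conn=23 S1=9 S2=16 S3=27 blocked=[]
Op 6: conn=9 S1=-5 S2=16 S3=27 blocked=[1]
Op 7: conn=0 S1=-14 S2=16 S3=27 blocked=[1, 2, 3]
Op 8: conn=0 S1=-14 S2=28 S3=27 blocked=[1, 2, 3]
Op 9: conn=-11 S1=-25 S2=28 S3=27 blocked=[1, 2, 3]
Op 10: conn=-11 S1=-25 S2=28 S3=43 blocked=[1, 2, 3]
Op 11: conn=12 S1=-25 S2=28 S3=43 blocked=[1]
Op 12: conn=1 S1=-25 S2=17 S3=43 blocked=[1]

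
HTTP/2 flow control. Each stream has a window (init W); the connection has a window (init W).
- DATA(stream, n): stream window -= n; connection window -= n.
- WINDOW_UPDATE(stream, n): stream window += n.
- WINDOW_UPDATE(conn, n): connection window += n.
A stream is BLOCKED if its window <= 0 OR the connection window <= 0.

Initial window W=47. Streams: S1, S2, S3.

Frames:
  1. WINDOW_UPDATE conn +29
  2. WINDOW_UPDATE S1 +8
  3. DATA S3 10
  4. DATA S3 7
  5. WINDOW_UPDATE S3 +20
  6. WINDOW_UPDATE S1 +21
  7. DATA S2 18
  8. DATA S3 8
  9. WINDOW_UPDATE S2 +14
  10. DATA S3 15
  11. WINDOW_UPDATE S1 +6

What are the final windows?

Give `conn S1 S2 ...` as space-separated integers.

Op 1: conn=76 S1=47 S2=47 S3=47 blocked=[]
Op 2: conn=76 S1=55 S2=47 S3=47 blocked=[]
Op 3: conn=66 S1=55 S2=47 S3=37 blocked=[]
Op 4: conn=59 S1=55 S2=47 S3=30 blocked=[]
Op 5: conn=59 S1=55 S2=47 S3=50 blocked=[]
Op 6: conn=59 S1=76 S2=47 S3=50 blocked=[]
Op 7: conn=41 S1=76 S2=29 S3=50 blocked=[]
Op 8: conn=33 S1=76 S2=29 S3=42 blocked=[]
Op 9: conn=33 S1=76 S2=43 S3=42 blocked=[]
Op 10: conn=18 S1=76 S2=43 S3=27 blocked=[]
Op 11: conn=18 S1=82 S2=43 S3=27 blocked=[]

Answer: 18 82 43 27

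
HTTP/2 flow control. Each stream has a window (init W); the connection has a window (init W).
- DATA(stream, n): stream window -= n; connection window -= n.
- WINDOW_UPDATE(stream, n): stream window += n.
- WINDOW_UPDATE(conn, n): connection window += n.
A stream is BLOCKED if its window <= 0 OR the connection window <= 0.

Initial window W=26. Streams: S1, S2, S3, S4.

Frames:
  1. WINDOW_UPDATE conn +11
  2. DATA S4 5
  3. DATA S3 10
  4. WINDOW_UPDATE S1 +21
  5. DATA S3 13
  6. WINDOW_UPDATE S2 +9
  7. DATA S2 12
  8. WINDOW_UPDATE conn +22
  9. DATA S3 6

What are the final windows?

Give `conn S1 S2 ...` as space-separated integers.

Answer: 13 47 23 -3 21

Derivation:
Op 1: conn=37 S1=26 S2=26 S3=26 S4=26 blocked=[]
Op 2: conn=32 S1=26 S2=26 S3=26 S4=21 blocked=[]
Op 3: conn=22 S1=26 S2=26 S3=16 S4=21 blocked=[]
Op 4: conn=22 S1=47 S2=26 S3=16 S4=21 blocked=[]
Op 5: conn=9 S1=47 S2=26 S3=3 S4=21 blocked=[]
Op 6: conn=9 S1=47 S2=35 S3=3 S4=21 blocked=[]
Op 7: conn=-3 S1=47 S2=23 S3=3 S4=21 blocked=[1, 2, 3, 4]
Op 8: conn=19 S1=47 S2=23 S3=3 S4=21 blocked=[]
Op 9: conn=13 S1=47 S2=23 S3=-3 S4=21 blocked=[3]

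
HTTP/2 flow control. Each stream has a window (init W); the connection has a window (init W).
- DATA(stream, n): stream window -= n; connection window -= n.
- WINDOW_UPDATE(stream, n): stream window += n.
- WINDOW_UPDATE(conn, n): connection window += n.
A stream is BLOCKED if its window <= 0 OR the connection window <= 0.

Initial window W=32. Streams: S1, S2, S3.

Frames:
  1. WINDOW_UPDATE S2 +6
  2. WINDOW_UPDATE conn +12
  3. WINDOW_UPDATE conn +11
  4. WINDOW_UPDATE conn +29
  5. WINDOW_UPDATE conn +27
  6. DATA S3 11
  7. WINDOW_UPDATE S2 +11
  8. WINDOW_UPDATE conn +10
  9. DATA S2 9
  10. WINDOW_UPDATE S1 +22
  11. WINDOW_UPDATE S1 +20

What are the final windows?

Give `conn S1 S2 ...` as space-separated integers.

Answer: 101 74 40 21

Derivation:
Op 1: conn=32 S1=32 S2=38 S3=32 blocked=[]
Op 2: conn=44 S1=32 S2=38 S3=32 blocked=[]
Op 3: conn=55 S1=32 S2=38 S3=32 blocked=[]
Op 4: conn=84 S1=32 S2=38 S3=32 blocked=[]
Op 5: conn=111 S1=32 S2=38 S3=32 blocked=[]
Op 6: conn=100 S1=32 S2=38 S3=21 blocked=[]
Op 7: conn=100 S1=32 S2=49 S3=21 blocked=[]
Op 8: conn=110 S1=32 S2=49 S3=21 blocked=[]
Op 9: conn=101 S1=32 S2=40 S3=21 blocked=[]
Op 10: conn=101 S1=54 S2=40 S3=21 blocked=[]
Op 11: conn=101 S1=74 S2=40 S3=21 blocked=[]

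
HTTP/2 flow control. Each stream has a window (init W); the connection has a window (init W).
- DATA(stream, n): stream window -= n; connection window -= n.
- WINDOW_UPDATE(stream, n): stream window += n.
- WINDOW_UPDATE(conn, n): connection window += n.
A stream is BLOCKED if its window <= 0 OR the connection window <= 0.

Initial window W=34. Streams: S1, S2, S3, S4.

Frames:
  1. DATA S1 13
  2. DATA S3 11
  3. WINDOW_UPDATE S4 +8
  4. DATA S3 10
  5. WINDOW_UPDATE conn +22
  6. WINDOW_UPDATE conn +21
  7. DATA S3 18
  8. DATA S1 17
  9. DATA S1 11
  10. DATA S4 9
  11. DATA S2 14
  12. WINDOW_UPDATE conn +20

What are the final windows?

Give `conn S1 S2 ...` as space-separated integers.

Answer: -6 -7 20 -5 33

Derivation:
Op 1: conn=21 S1=21 S2=34 S3=34 S4=34 blocked=[]
Op 2: conn=10 S1=21 S2=34 S3=23 S4=34 blocked=[]
Op 3: conn=10 S1=21 S2=34 S3=23 S4=42 blocked=[]
Op 4: conn=0 S1=21 S2=34 S3=13 S4=42 blocked=[1, 2, 3, 4]
Op 5: conn=22 S1=21 S2=34 S3=13 S4=42 blocked=[]
Op 6: conn=43 S1=21 S2=34 S3=13 S4=42 blocked=[]
Op 7: conn=25 S1=21 S2=34 S3=-5 S4=42 blocked=[3]
Op 8: conn=8 S1=4 S2=34 S3=-5 S4=42 blocked=[3]
Op 9: conn=-3 S1=-7 S2=34 S3=-5 S4=42 blocked=[1, 2, 3, 4]
Op 10: conn=-12 S1=-7 S2=34 S3=-5 S4=33 blocked=[1, 2, 3, 4]
Op 11: conn=-26 S1=-7 S2=20 S3=-5 S4=33 blocked=[1, 2, 3, 4]
Op 12: conn=-6 S1=-7 S2=20 S3=-5 S4=33 blocked=[1, 2, 3, 4]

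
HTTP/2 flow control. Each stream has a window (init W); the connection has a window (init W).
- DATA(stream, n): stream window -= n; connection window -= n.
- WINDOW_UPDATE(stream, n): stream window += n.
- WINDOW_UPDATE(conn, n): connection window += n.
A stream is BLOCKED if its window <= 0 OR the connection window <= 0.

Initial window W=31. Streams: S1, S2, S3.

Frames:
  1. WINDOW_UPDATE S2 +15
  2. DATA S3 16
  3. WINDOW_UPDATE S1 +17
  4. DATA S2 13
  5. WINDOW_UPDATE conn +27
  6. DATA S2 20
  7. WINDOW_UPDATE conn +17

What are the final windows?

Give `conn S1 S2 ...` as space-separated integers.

Answer: 26 48 13 15

Derivation:
Op 1: conn=31 S1=31 S2=46 S3=31 blocked=[]
Op 2: conn=15 S1=31 S2=46 S3=15 blocked=[]
Op 3: conn=15 S1=48 S2=46 S3=15 blocked=[]
Op 4: conn=2 S1=48 S2=33 S3=15 blocked=[]
Op 5: conn=29 S1=48 S2=33 S3=15 blocked=[]
Op 6: conn=9 S1=48 S2=13 S3=15 blocked=[]
Op 7: conn=26 S1=48 S2=13 S3=15 blocked=[]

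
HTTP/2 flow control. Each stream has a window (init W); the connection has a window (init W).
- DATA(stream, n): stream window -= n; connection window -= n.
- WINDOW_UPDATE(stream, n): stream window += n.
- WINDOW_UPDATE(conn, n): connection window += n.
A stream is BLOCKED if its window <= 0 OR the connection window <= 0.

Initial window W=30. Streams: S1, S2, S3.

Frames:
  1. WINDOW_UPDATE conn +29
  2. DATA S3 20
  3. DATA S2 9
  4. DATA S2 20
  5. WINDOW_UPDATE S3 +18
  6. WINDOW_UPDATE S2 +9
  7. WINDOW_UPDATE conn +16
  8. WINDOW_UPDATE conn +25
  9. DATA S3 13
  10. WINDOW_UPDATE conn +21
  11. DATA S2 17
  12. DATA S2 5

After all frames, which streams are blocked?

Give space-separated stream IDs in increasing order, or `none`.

Op 1: conn=59 S1=30 S2=30 S3=30 blocked=[]
Op 2: conn=39 S1=30 S2=30 S3=10 blocked=[]
Op 3: conn=30 S1=30 S2=21 S3=10 blocked=[]
Op 4: conn=10 S1=30 S2=1 S3=10 blocked=[]
Op 5: conn=10 S1=30 S2=1 S3=28 blocked=[]
Op 6: conn=10 S1=30 S2=10 S3=28 blocked=[]
Op 7: conn=26 S1=30 S2=10 S3=28 blocked=[]
Op 8: conn=51 S1=30 S2=10 S3=28 blocked=[]
Op 9: conn=38 S1=30 S2=10 S3=15 blocked=[]
Op 10: conn=59 S1=30 S2=10 S3=15 blocked=[]
Op 11: conn=42 S1=30 S2=-7 S3=15 blocked=[2]
Op 12: conn=37 S1=30 S2=-12 S3=15 blocked=[2]

Answer: S2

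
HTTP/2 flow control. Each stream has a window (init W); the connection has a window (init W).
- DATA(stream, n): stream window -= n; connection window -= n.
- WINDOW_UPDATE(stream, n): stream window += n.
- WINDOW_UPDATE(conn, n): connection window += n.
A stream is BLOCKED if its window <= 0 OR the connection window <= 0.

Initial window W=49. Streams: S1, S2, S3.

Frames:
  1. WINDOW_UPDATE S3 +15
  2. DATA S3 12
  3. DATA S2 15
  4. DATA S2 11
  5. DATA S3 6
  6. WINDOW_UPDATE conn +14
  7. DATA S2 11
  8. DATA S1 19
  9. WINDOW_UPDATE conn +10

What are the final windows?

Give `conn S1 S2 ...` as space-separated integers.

Op 1: conn=49 S1=49 S2=49 S3=64 blocked=[]
Op 2: conn=37 S1=49 S2=49 S3=52 blocked=[]
Op 3: conn=22 S1=49 S2=34 S3=52 blocked=[]
Op 4: conn=11 S1=49 S2=23 S3=52 blocked=[]
Op 5: conn=5 S1=49 S2=23 S3=46 blocked=[]
Op 6: conn=19 S1=49 S2=23 S3=46 blocked=[]
Op 7: conn=8 S1=49 S2=12 S3=46 blocked=[]
Op 8: conn=-11 S1=30 S2=12 S3=46 blocked=[1, 2, 3]
Op 9: conn=-1 S1=30 S2=12 S3=46 blocked=[1, 2, 3]

Answer: -1 30 12 46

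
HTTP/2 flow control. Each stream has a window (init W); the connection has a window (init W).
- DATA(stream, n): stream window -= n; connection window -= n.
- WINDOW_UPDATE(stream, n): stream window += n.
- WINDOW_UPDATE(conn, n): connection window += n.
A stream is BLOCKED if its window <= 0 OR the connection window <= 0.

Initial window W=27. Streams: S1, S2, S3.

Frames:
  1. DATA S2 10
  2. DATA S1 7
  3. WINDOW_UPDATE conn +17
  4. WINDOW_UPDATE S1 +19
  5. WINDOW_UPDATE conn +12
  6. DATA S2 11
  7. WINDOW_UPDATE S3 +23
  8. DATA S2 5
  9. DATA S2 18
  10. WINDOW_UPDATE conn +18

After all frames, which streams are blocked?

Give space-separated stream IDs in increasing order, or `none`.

Op 1: conn=17 S1=27 S2=17 S3=27 blocked=[]
Op 2: conn=10 S1=20 S2=17 S3=27 blocked=[]
Op 3: conn=27 S1=20 S2=17 S3=27 blocked=[]
Op 4: conn=27 S1=39 S2=17 S3=27 blocked=[]
Op 5: conn=39 S1=39 S2=17 S3=27 blocked=[]
Op 6: conn=28 S1=39 S2=6 S3=27 blocked=[]
Op 7: conn=28 S1=39 S2=6 S3=50 blocked=[]
Op 8: conn=23 S1=39 S2=1 S3=50 blocked=[]
Op 9: conn=5 S1=39 S2=-17 S3=50 blocked=[2]
Op 10: conn=23 S1=39 S2=-17 S3=50 blocked=[2]

Answer: S2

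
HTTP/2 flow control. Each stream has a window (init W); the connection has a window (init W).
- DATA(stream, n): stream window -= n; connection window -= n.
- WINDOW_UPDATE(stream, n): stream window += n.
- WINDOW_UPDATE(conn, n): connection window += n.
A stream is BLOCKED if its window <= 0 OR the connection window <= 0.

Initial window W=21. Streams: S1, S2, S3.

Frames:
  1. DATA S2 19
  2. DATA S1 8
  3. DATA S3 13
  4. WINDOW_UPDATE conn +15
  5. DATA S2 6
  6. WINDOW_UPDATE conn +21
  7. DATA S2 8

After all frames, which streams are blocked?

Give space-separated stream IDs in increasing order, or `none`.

Op 1: conn=2 S1=21 S2=2 S3=21 blocked=[]
Op 2: conn=-6 S1=13 S2=2 S3=21 blocked=[1, 2, 3]
Op 3: conn=-19 S1=13 S2=2 S3=8 blocked=[1, 2, 3]
Op 4: conn=-4 S1=13 S2=2 S3=8 blocked=[1, 2, 3]
Op 5: conn=-10 S1=13 S2=-4 S3=8 blocked=[1, 2, 3]
Op 6: conn=11 S1=13 S2=-4 S3=8 blocked=[2]
Op 7: conn=3 S1=13 S2=-12 S3=8 blocked=[2]

Answer: S2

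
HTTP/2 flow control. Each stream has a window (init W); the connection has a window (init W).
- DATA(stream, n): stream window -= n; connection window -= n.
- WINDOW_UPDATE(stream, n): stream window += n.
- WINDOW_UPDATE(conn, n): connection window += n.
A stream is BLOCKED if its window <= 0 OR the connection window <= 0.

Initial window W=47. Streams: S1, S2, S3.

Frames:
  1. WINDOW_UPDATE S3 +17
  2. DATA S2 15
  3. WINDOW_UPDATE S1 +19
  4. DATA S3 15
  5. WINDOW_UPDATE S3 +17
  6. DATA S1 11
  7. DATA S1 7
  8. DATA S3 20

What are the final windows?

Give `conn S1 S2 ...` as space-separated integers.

Answer: -21 48 32 46

Derivation:
Op 1: conn=47 S1=47 S2=47 S3=64 blocked=[]
Op 2: conn=32 S1=47 S2=32 S3=64 blocked=[]
Op 3: conn=32 S1=66 S2=32 S3=64 blocked=[]
Op 4: conn=17 S1=66 S2=32 S3=49 blocked=[]
Op 5: conn=17 S1=66 S2=32 S3=66 blocked=[]
Op 6: conn=6 S1=55 S2=32 S3=66 blocked=[]
Op 7: conn=-1 S1=48 S2=32 S3=66 blocked=[1, 2, 3]
Op 8: conn=-21 S1=48 S2=32 S3=46 blocked=[1, 2, 3]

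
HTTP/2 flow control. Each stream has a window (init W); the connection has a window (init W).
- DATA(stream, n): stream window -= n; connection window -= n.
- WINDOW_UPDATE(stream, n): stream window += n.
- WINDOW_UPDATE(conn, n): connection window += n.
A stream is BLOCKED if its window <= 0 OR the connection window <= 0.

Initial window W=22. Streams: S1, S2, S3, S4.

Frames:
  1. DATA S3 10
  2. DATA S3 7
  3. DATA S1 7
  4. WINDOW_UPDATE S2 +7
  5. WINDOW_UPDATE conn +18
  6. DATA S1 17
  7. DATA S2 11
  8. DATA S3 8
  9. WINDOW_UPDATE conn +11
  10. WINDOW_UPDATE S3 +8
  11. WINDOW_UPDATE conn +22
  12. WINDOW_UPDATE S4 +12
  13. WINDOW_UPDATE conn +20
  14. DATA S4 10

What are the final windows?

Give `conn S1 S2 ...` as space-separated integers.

Answer: 23 -2 18 5 24

Derivation:
Op 1: conn=12 S1=22 S2=22 S3=12 S4=22 blocked=[]
Op 2: conn=5 S1=22 S2=22 S3=5 S4=22 blocked=[]
Op 3: conn=-2 S1=15 S2=22 S3=5 S4=22 blocked=[1, 2, 3, 4]
Op 4: conn=-2 S1=15 S2=29 S3=5 S4=22 blocked=[1, 2, 3, 4]
Op 5: conn=16 S1=15 S2=29 S3=5 S4=22 blocked=[]
Op 6: conn=-1 S1=-2 S2=29 S3=5 S4=22 blocked=[1, 2, 3, 4]
Op 7: conn=-12 S1=-2 S2=18 S3=5 S4=22 blocked=[1, 2, 3, 4]
Op 8: conn=-20 S1=-2 S2=18 S3=-3 S4=22 blocked=[1, 2, 3, 4]
Op 9: conn=-9 S1=-2 S2=18 S3=-3 S4=22 blocked=[1, 2, 3, 4]
Op 10: conn=-9 S1=-2 S2=18 S3=5 S4=22 blocked=[1, 2, 3, 4]
Op 11: conn=13 S1=-2 S2=18 S3=5 S4=22 blocked=[1]
Op 12: conn=13 S1=-2 S2=18 S3=5 S4=34 blocked=[1]
Op 13: conn=33 S1=-2 S2=18 S3=5 S4=34 blocked=[1]
Op 14: conn=23 S1=-2 S2=18 S3=5 S4=24 blocked=[1]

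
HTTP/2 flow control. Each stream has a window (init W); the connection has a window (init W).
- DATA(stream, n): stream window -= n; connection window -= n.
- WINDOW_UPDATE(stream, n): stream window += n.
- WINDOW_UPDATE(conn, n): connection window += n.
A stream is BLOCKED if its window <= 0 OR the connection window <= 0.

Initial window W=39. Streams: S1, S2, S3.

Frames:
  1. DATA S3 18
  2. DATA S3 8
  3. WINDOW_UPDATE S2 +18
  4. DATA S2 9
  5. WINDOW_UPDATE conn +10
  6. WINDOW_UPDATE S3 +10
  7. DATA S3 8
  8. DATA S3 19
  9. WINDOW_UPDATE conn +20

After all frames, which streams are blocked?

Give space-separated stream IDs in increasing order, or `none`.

Op 1: conn=21 S1=39 S2=39 S3=21 blocked=[]
Op 2: conn=13 S1=39 S2=39 S3=13 blocked=[]
Op 3: conn=13 S1=39 S2=57 S3=13 blocked=[]
Op 4: conn=4 S1=39 S2=48 S3=13 blocked=[]
Op 5: conn=14 S1=39 S2=48 S3=13 blocked=[]
Op 6: conn=14 S1=39 S2=48 S3=23 blocked=[]
Op 7: conn=6 S1=39 S2=48 S3=15 blocked=[]
Op 8: conn=-13 S1=39 S2=48 S3=-4 blocked=[1, 2, 3]
Op 9: conn=7 S1=39 S2=48 S3=-4 blocked=[3]

Answer: S3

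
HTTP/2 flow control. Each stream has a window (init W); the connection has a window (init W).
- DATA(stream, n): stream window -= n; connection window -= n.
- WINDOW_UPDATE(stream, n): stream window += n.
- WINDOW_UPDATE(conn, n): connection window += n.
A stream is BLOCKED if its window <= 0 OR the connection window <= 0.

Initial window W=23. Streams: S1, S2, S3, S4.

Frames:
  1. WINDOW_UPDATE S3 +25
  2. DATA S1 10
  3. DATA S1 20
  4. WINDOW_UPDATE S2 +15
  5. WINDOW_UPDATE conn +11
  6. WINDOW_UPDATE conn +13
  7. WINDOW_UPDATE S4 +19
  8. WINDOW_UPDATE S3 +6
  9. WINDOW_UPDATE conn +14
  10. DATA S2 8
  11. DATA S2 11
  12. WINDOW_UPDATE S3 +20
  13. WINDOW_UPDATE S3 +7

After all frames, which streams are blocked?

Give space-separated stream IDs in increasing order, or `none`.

Answer: S1

Derivation:
Op 1: conn=23 S1=23 S2=23 S3=48 S4=23 blocked=[]
Op 2: conn=13 S1=13 S2=23 S3=48 S4=23 blocked=[]
Op 3: conn=-7 S1=-7 S2=23 S3=48 S4=23 blocked=[1, 2, 3, 4]
Op 4: conn=-7 S1=-7 S2=38 S3=48 S4=23 blocked=[1, 2, 3, 4]
Op 5: conn=4 S1=-7 S2=38 S3=48 S4=23 blocked=[1]
Op 6: conn=17 S1=-7 S2=38 S3=48 S4=23 blocked=[1]
Op 7: conn=17 S1=-7 S2=38 S3=48 S4=42 blocked=[1]
Op 8: conn=17 S1=-7 S2=38 S3=54 S4=42 blocked=[1]
Op 9: conn=31 S1=-7 S2=38 S3=54 S4=42 blocked=[1]
Op 10: conn=23 S1=-7 S2=30 S3=54 S4=42 blocked=[1]
Op 11: conn=12 S1=-7 S2=19 S3=54 S4=42 blocked=[1]
Op 12: conn=12 S1=-7 S2=19 S3=74 S4=42 blocked=[1]
Op 13: conn=12 S1=-7 S2=19 S3=81 S4=42 blocked=[1]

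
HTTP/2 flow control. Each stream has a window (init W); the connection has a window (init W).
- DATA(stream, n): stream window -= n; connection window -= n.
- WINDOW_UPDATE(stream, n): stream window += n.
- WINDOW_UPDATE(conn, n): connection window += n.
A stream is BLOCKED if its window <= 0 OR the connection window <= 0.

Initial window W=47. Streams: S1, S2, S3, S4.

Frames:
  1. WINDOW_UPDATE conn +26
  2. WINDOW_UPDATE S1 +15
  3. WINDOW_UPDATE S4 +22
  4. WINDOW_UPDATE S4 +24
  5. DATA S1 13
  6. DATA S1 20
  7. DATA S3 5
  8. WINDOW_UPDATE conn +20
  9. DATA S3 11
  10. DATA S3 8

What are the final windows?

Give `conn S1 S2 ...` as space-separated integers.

Answer: 36 29 47 23 93

Derivation:
Op 1: conn=73 S1=47 S2=47 S3=47 S4=47 blocked=[]
Op 2: conn=73 S1=62 S2=47 S3=47 S4=47 blocked=[]
Op 3: conn=73 S1=62 S2=47 S3=47 S4=69 blocked=[]
Op 4: conn=73 S1=62 S2=47 S3=47 S4=93 blocked=[]
Op 5: conn=60 S1=49 S2=47 S3=47 S4=93 blocked=[]
Op 6: conn=40 S1=29 S2=47 S3=47 S4=93 blocked=[]
Op 7: conn=35 S1=29 S2=47 S3=42 S4=93 blocked=[]
Op 8: conn=55 S1=29 S2=47 S3=42 S4=93 blocked=[]
Op 9: conn=44 S1=29 S2=47 S3=31 S4=93 blocked=[]
Op 10: conn=36 S1=29 S2=47 S3=23 S4=93 blocked=[]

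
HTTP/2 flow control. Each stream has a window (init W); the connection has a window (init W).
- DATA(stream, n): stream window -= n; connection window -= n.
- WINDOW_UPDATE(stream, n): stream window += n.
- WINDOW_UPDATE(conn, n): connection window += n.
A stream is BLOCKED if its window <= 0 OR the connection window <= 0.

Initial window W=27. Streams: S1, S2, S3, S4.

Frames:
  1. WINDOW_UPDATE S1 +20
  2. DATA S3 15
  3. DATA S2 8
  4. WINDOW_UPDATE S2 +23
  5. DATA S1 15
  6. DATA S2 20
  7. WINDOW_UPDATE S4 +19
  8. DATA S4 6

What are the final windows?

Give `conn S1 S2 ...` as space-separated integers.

Op 1: conn=27 S1=47 S2=27 S3=27 S4=27 blocked=[]
Op 2: conn=12 S1=47 S2=27 S3=12 S4=27 blocked=[]
Op 3: conn=4 S1=47 S2=19 S3=12 S4=27 blocked=[]
Op 4: conn=4 S1=47 S2=42 S3=12 S4=27 blocked=[]
Op 5: conn=-11 S1=32 S2=42 S3=12 S4=27 blocked=[1, 2, 3, 4]
Op 6: conn=-31 S1=32 S2=22 S3=12 S4=27 blocked=[1, 2, 3, 4]
Op 7: conn=-31 S1=32 S2=22 S3=12 S4=46 blocked=[1, 2, 3, 4]
Op 8: conn=-37 S1=32 S2=22 S3=12 S4=40 blocked=[1, 2, 3, 4]

Answer: -37 32 22 12 40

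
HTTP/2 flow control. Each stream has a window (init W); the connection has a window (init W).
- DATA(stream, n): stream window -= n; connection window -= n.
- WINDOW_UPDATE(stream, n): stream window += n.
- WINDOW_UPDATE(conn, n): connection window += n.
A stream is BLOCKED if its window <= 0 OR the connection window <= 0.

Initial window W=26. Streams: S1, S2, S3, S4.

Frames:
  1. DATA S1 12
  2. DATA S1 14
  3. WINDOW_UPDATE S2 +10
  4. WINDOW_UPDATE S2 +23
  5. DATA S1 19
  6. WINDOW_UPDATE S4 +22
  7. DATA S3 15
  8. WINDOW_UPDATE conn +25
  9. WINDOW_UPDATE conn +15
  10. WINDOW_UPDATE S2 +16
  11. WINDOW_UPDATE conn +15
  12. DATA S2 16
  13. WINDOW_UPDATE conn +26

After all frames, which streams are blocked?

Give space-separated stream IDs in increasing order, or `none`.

Op 1: conn=14 S1=14 S2=26 S3=26 S4=26 blocked=[]
Op 2: conn=0 S1=0 S2=26 S3=26 S4=26 blocked=[1, 2, 3, 4]
Op 3: conn=0 S1=0 S2=36 S3=26 S4=26 blocked=[1, 2, 3, 4]
Op 4: conn=0 S1=0 S2=59 S3=26 S4=26 blocked=[1, 2, 3, 4]
Op 5: conn=-19 S1=-19 S2=59 S3=26 S4=26 blocked=[1, 2, 3, 4]
Op 6: conn=-19 S1=-19 S2=59 S3=26 S4=48 blocked=[1, 2, 3, 4]
Op 7: conn=-34 S1=-19 S2=59 S3=11 S4=48 blocked=[1, 2, 3, 4]
Op 8: conn=-9 S1=-19 S2=59 S3=11 S4=48 blocked=[1, 2, 3, 4]
Op 9: conn=6 S1=-19 S2=59 S3=11 S4=48 blocked=[1]
Op 10: conn=6 S1=-19 S2=75 S3=11 S4=48 blocked=[1]
Op 11: conn=21 S1=-19 S2=75 S3=11 S4=48 blocked=[1]
Op 12: conn=5 S1=-19 S2=59 S3=11 S4=48 blocked=[1]
Op 13: conn=31 S1=-19 S2=59 S3=11 S4=48 blocked=[1]

Answer: S1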